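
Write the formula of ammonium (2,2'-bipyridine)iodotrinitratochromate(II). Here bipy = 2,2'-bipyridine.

Ligands: 1 2,2'-bipyridine (bipy, neutral), 1 iodo (I, -1), 3 nitrato (NO3, -1). Ligand charge sum = -4.
With Cr in oxidation state +2, the complex ion is [Cr...]^2−.
Charge balance with ammonium (+1) requires 1 complex ion per 2 ammonium.

(NH4)2[Cr(bipy)I(NO3)3]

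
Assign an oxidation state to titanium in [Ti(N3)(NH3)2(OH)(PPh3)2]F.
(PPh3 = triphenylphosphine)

1 fluoride outside the brackets (-1 each) → the complex ion is 1+.
Ligand charges: 2×NH3 neutral; 1×OH = -1; 2×PPh3 neutral; 1×N3 = -1; sum -2.
Ti + (-2) = 1+ ⇒ Ti is +3.

+3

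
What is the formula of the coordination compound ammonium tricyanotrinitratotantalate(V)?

NH4[Ta(CN)3(NO3)3]

Ligands: 3 cyano (CN, -1), 3 nitrato (NO3, -1). Ligand charge sum = -6.
With Ta in oxidation state +5, the complex ion is [Ta...]^1−.
Charge balance with ammonium (+1) requires 1 complex ion per 1 ammonium.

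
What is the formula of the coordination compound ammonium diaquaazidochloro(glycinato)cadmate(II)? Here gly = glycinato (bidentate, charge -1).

NH4[CdCl(gly)(H2O)2(N3)]

Ligands: 1 chloro (Cl, -1), 1 glycinato (gly, -1), 2 aqua (H2O, neutral), 1 azido (N3, -1). Ligand charge sum = -3.
Charge balance with ammonium (+1) requires 1 complex ion per 1 ammonium.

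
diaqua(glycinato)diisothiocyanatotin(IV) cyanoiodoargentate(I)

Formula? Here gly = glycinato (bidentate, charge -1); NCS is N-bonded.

Cation [Sn…]: ligand charges -3, Sn(IV) ⇒ ion charge 1+.
Anion [Ag…]: ligand charges -2, Ag(I) ⇒ ion charge 1−.
One 1+ cation balances one 1− anion.

[Sn(gly)(H2O)2(NCS)2][Ag(CN)I]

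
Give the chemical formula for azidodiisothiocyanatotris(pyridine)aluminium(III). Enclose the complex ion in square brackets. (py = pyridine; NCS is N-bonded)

Ligands: 1 azido (N3, -1), 3 pyridine (py, neutral), 2 isothiocyanato (NCS, -1). Ligand charge sum = -3.
With Al in oxidation state +3, the complex ion is [Al...].

[Al(N3)(NCS)2(py)3]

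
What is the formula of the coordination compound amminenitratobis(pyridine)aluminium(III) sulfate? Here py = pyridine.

[Al(NH3)(NO3)(py)2]SO4

Ligands: 1 ammine (NH3, neutral), 1 nitrato (NO3, -1), 2 pyridine (py, neutral). Ligand charge sum = -1.
Charge balance with sulfate (-2) requires 1 complex ion per 1 sulfate.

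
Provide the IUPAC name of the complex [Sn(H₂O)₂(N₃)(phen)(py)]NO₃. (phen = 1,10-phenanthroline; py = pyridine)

diaquaazido(1,10-phenanthroline)(pyridine)tin(II) nitrate

The 1 nitrate counter-ion carries a total charge of -1, so each complex ion is 1+.
Ligand charges: 2×aqua (neutral), 1×1,10-phenanthroline (neutral), 1×pyridine (neutral), 1×azido (-1 each); total -1. So Sn + (-1) = 1+, giving Sn = +2.
Ligands are named alphabetically: aqua before azido before phenanthroline before pyridine.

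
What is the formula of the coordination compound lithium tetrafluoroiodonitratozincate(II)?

Ligands: 4 fluoro (F, -1), 1 iodo (I, -1), 1 nitrato (NO3, -1). Ligand charge sum = -6.
With Zn in oxidation state +2, the complex ion is [Zn...]^4−.
Charge balance with lithium (+1) requires 1 complex ion per 4 lithium.

Li4[ZnF4I(NO3)]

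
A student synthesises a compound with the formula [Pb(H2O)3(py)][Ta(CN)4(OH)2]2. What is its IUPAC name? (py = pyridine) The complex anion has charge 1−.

Both ions are complex: the cation is named first with the plain metal name, the anion second with the -ate form; each ion's ligands are alphabetised independently.
The complex anion is given as 1−; its ligand charges sum to -6, so Ta = +5.
With 2 anions per cation, the cation must be 2×1 = 2+.
Cation: ligand charges sum to 0; for the ion to be 2+, Pb = +2.

triaqua(pyridine)lead(II) tetracyanodihydroxotantalate(V)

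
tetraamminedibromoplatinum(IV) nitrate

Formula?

[PtBr2(NH3)4](NO3)2

Ligands: 4 ammine (NH3, neutral), 2 bromo (Br, -1). Ligand charge sum = -2.
Charge balance with nitrate (-1) requires 1 complex ion per 2 nitrate.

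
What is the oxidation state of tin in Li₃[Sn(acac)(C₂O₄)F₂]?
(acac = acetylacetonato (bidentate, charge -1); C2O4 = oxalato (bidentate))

+2

3 lithium outside the brackets (+1 each) → the complex ion is 3−.
Ligand charges: 2×F = -2; 1×acac = -1; 1×C2O4 = -2; sum -5.
Sn + (-5) = 3− ⇒ Sn is +2.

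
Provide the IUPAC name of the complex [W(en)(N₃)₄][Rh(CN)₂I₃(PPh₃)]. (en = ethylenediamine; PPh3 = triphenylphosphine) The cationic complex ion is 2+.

Both ions are complex: the cation is named first with the plain metal name, the anion second with the -ate form; each ion's ligands are alphabetised independently.
The complex cation is given as 2+; its ligand charges sum to -4, so W = +6.
A 1:1 salt means the anion carries the equal and opposite charge, 2−.
Anion: ligand charges sum to -5; for the ion to be 2−, Rh = +3.

tetraazido(ethylenediamine)tungsten(VI) dicyanotriiodo(triphenylphosphine)rhodate(III)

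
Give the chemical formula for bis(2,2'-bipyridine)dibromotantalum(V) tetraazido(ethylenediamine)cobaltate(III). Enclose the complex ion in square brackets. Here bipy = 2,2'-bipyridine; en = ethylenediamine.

Cation [Ta…]: ligand charges -2, Ta(V) ⇒ ion charge 3+.
Anion [Co…]: ligand charges -4, Co(III) ⇒ ion charge 1−.
One 3+ cation requires 3 of the 1− anion.

[Ta(bipy)2Br2][Co(en)(N3)4]3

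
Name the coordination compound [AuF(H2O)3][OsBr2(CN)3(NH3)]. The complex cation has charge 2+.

Both ions are complex: the cation is named first with the plain metal name, the anion second with the -ate form; each ion's ligands are alphabetised independently.
The complex cation is given as 2+; its ligand charges sum to -1, so Au = +3.
A 1:1 salt means the anion carries the equal and opposite charge, 2−.
Anion: ligand charges sum to -5; for the ion to be 2−, Os = +3.

triaquafluorogold(III) amminedibromotricyanoosmate(III)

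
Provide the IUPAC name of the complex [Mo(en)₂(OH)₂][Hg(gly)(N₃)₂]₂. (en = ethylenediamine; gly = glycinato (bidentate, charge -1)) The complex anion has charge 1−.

Both ions are complex: the cation is named first with the plain metal name, the anion second with the -ate form; each ion's ligands are alphabetised independently.
The complex anion is given as 1−; its ligand charges sum to -3, so Hg = +2.
With 2 anions per cation, the cation must be 2×1 = 2+.
Cation: ligand charges sum to -2; for the ion to be 2+, Mo = +4.

bis(ethylenediamine)dihydroxomolybdenum(IV) diazido(glycinato)mercurate(II)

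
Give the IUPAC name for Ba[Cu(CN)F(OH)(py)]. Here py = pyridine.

The 1 barium counter-ion carries a total charge of +2, so each complex ion is 2−.
Ligand charges: 1×fluoro (-1 each), 1×pyridine (neutral), 1×cyano (-1 each), 1×hydroxo (-1 each); total -3. So Cu + (-3) = 2−, giving Cu = +1.
Ligands are named alphabetically: cyano before fluoro before hydroxo before pyridine.
The complex ion is anionic, so copper takes the -ate form cuprate(I).

barium cyanofluorohydroxo(pyridine)cuprate(I)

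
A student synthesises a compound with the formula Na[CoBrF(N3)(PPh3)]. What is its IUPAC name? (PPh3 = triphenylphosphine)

The 1 sodium counter-ion carries a total charge of +1, so each complex ion is 1−.
Ligand charges: 1×triphenylphosphine (neutral), 1×azido (-1 each), 1×bromo (-1 each), 1×fluoro (-1 each); total -3. So Co + (-3) = 1−, giving Co = +2.
The complex ion is anionic, so cobalt takes the -ate form cobaltate(II).

sodium azidobromofluoro(triphenylphosphine)cobaltate(II)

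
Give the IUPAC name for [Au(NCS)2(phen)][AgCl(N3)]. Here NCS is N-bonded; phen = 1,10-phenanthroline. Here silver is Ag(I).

Both ions are complex: the cation is named first with the plain metal name, the anion second with the -ate form; each ion's ligands are alphabetised independently.
Ag is given as +1; the anion's ligand charges sum to -2, so the complex anion is 1−.
A 1:1 salt means the cation carries the equal and opposite charge, 1+.
Cation: ligand charges sum to -2; for the ion to be 1+, Au = +3.

diisothiocyanato(1,10-phenanthroline)gold(III) azidochloroargentate(I)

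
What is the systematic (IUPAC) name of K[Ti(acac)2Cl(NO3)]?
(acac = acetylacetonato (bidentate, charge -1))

potassium bis(acetylacetonato)chloronitratotitanate(III)

The 1 potassium counter-ion carries a total charge of +1, so each complex ion is 1−.
Ligand charges: 1×chloro (-1 each), 2×acetylacetonato (-1 each), 1×nitrato (-1 each); total -4. So Ti + (-4) = 1−, giving Ti = +3.
The complex ion is anionic, so titanium takes the -ate form titanate(III).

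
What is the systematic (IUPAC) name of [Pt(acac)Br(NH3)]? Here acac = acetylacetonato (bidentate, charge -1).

There is no counter-ion, so the complex is neutral overall.
Ligand charges: 1×ammine (neutral), 1×bromo (-1 each), 1×acetylacetonato (-1 each); total -2. So Pt + (-2) = 0, giving Pt = +2.
Ligands are named alphabetically: acetylacetonato before ammine before bromo.

(acetylacetonato)amminebromoplatinum(II)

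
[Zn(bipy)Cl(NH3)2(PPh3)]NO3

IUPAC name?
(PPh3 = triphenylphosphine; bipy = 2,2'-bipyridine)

The 1 nitrate counter-ion carries a total charge of -1, so each complex ion is 1+.
Ligand charges: 1×triphenylphosphine (neutral), 2×ammine (neutral), 1×2,2'-bipyridine (neutral), 1×chloro (-1 each); total -1. So Zn + (-1) = 1+, giving Zn = +2.
Ligands are named alphabetically: ammine before bipyridine before chloro before triphenylphosphine.

diammine(2,2'-bipyridine)chloro(triphenylphosphine)zinc(II) nitrate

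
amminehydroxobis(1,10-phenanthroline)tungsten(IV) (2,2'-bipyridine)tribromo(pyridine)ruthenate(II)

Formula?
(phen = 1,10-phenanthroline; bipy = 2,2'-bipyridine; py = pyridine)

Cation [W…]: ligand charges -1, W(IV) ⇒ ion charge 3+.
Anion [Ru…]: ligand charges -3, Ru(II) ⇒ ion charge 1−.
One 3+ cation requires 3 of the 1− anion.

[W(NH3)(OH)(phen)2][Ru(bipy)Br3(py)]3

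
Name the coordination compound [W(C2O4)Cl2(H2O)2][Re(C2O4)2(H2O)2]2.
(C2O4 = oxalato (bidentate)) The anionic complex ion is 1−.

Both ions are complex: the cation is named first with the plain metal name, the anion second with the -ate form; each ion's ligands are alphabetised independently.
The complex anion is given as 1−; its ligand charges sum to -4, so Re = +3.
With 2 anions per cation, the cation must be 2×1 = 2+.
Cation: ligand charges sum to -4; for the ion to be 2+, W = +6.

diaquadichlorooxalatotungsten(VI) diaquadioxalatorhenate(III)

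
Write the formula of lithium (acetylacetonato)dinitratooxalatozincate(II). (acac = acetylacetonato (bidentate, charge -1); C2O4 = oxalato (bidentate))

Ligands: 1 acetylacetonato (acac, -1), 1 oxalato (C2O4, -2), 2 nitrato (NO3, -1). Ligand charge sum = -5.
With Zn in oxidation state +2, the complex ion is [Zn...]^3−.
Charge balance with lithium (+1) requires 1 complex ion per 3 lithium.

Li3[Zn(acac)(C2O4)(NO3)2]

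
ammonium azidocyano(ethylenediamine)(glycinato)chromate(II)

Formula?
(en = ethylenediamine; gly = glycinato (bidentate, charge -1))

Ligands: 1 ethylenediamine (en, neutral), 1 cyano (CN, -1), 1 azido (N3, -1), 1 glycinato (gly, -1). Ligand charge sum = -3.
Charge balance with ammonium (+1) requires 1 complex ion per 1 ammonium.

NH4[Cr(CN)(en)(gly)(N3)]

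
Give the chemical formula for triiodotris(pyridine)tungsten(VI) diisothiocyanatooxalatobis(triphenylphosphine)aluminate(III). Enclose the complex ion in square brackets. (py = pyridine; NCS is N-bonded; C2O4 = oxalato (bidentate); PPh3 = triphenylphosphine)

Cation [W…]: ligand charges -3, W(VI) ⇒ ion charge 3+.
Anion [Al…]: ligand charges -4, Al(III) ⇒ ion charge 1−.

[WI3(py)3][Al(C2O4)(NCS)2(PPh3)2]3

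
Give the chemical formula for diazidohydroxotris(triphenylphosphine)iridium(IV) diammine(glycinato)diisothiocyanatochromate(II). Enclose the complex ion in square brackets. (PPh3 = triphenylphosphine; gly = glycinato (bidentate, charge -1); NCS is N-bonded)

[Ir(N3)2(OH)(PPh3)3][Cr(gly)(NCS)2(NH3)2]

Cation [Ir…]: ligand charges -3, Ir(IV) ⇒ ion charge 1+.
Anion [Cr…]: ligand charges -3, Cr(II) ⇒ ion charge 1−.
One 1+ cation balances one 1− anion.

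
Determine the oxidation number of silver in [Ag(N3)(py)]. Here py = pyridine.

+1

No counter-ion: the bracketed complex is neutral.
Ligand charges: 1×N3 = -1; 1×py neutral; sum -1.
Ag + (-1) = 0 ⇒ Ag is +1.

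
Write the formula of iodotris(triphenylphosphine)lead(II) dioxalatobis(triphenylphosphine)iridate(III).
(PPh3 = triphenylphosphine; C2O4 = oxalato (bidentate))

[PbI(PPh3)3][Ir(C2O4)2(PPh3)2]

Cation [Pb…]: ligand charges -1, Pb(II) ⇒ ion charge 1+.
Anion [Ir…]: ligand charges -4, Ir(III) ⇒ ion charge 1−.
One 1+ cation balances one 1− anion.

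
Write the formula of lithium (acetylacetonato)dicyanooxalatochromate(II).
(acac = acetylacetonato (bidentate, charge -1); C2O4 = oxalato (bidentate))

Li3[Cr(acac)(C2O4)(CN)2]

Ligands: 2 cyano (CN, -1), 1 acetylacetonato (acac, -1), 1 oxalato (C2O4, -2). Ligand charge sum = -5.
Charge balance with lithium (+1) requires 1 complex ion per 3 lithium.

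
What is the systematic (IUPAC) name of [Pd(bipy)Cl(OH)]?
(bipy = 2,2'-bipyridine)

(2,2'-bipyridine)chlorohydroxopalladium(II)

There is no counter-ion, so the complex is neutral overall.
Ligand charges: 1×hydroxo (-1 each), 1×chloro (-1 each), 1×2,2'-bipyridine (neutral); total -2. So Pd + (-2) = 0, giving Pd = +2.
Ligands are named alphabetically: bipyridine before chloro before hydroxo.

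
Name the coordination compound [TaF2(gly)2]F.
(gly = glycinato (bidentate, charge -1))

The 1 fluoride counter-ion carries a total charge of -1, so each complex ion is 1+.
Ligand charges: 2×fluoro (-1 each), 2×glycinato (-1 each); total -4. So Ta + (-4) = 1+, giving Ta = +5.
Ligands are named alphabetically: fluoro before glycinato.

difluorobis(glycinato)tantalum(V) fluoride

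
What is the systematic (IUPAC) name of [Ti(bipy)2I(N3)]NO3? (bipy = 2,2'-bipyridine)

The 1 nitrate counter-ion carries a total charge of -1, so each complex ion is 1+.
Ligand charges: 1×iodo (-1 each), 1×azido (-1 each), 2×2,2'-bipyridine (neutral); total -2. So Ti + (-2) = 1+, giving Ti = +3.
Ligands are named alphabetically: azido before bipyridine before iodo.

azidobis(2,2'-bipyridine)iodotitanium(III) nitrate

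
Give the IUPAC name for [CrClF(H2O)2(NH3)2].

diamminediaquachlorofluorochromium(II)

There is no counter-ion, so the complex is neutral overall.
Ligand charges: 2×aqua (neutral), 2×ammine (neutral), 1×fluoro (-1 each), 1×chloro (-1 each); total -2. So Cr + (-2) = 0, giving Cr = +2.
Ligands are named alphabetically: ammine before aqua before chloro before fluoro.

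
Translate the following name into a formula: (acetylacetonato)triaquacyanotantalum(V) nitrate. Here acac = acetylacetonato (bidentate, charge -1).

[Ta(acac)(CN)(H2O)3](NO3)3

Ligands: 3 aqua (H2O, neutral), 1 cyano (CN, -1), 1 acetylacetonato (acac, -1). Ligand charge sum = -2.
With Ta in oxidation state +5, the complex ion is [Ta...]^3+.
Charge balance with nitrate (-1) requires 1 complex ion per 3 nitrate.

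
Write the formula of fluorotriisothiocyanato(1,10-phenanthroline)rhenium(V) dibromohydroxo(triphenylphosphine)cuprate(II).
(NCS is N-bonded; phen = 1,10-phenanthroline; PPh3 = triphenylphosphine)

[ReF(NCS)3(phen)][CuBr2(OH)(PPh3)]

Cation [Re…]: ligand charges -4, Re(V) ⇒ ion charge 1+.
Anion [Cu…]: ligand charges -3, Cu(II) ⇒ ion charge 1−.
One 1+ cation balances one 1− anion.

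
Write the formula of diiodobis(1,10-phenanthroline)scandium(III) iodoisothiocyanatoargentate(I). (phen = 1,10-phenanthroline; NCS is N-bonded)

[ScI2(phen)2][AgI(NCS)]

Cation [Sc…]: ligand charges -2, Sc(III) ⇒ ion charge 1+.
Anion [Ag…]: ligand charges -2, Ag(I) ⇒ ion charge 1−.
One 1+ cation balances one 1− anion.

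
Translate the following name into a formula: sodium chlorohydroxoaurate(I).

Ligands: 1 chloro (Cl, -1), 1 hydroxo (OH, -1). Ligand charge sum = -2.
Charge balance with sodium (+1) requires 1 complex ion per 1 sodium.

Na[AuCl(OH)]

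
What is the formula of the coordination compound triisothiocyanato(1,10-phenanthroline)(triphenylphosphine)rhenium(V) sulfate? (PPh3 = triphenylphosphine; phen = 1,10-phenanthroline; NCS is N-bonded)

Ligands: 1 triphenylphosphine (PPh3, neutral), 1 1,10-phenanthroline (phen, neutral), 3 isothiocyanato (NCS, -1). Ligand charge sum = -3.
With Re in oxidation state +5, the complex ion is [Re...]^2+.
Charge balance with sulfate (-2) requires 1 complex ion per 1 sulfate.

[Re(NCS)3(phen)(PPh3)]SO4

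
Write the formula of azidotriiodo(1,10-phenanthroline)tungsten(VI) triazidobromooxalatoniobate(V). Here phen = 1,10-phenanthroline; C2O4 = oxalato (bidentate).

[WI3(N3)(phen)][NbBr(C2O4)(N3)3]2

Cation [W…]: ligand charges -4, W(VI) ⇒ ion charge 2+.
Anion [Nb…]: ligand charges -6, Nb(V) ⇒ ion charge 1−.
One 2+ cation requires 2 of the 1− anion.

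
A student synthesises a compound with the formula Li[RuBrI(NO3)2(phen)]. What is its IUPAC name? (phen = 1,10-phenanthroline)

lithium bromoiododinitrato(1,10-phenanthroline)ruthenate(III)

The 1 lithium counter-ion carries a total charge of +1, so each complex ion is 1−.
Ligand charges: 2×nitrato (-1 each), 1×bromo (-1 each), 1×1,10-phenanthroline (neutral), 1×iodo (-1 each); total -4. So Ru + (-4) = 1−, giving Ru = +3.
Ligands are named alphabetically: bromo before iodo before nitrato before phenanthroline.
The complex ion is anionic, so ruthenium takes the -ate form ruthenate(III).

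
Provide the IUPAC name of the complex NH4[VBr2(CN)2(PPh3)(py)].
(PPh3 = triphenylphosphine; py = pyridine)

ammonium dibromodicyano(pyridine)(triphenylphosphine)vanadate(III)

The 1 ammonium counter-ion carries a total charge of +1, so each complex ion is 1−.
Ligand charges: 2×bromo (-1 each), 1×triphenylphosphine (neutral), 2×cyano (-1 each), 1×pyridine (neutral); total -4. So V + (-4) = 1−, giving V = +3.
Ligands are named alphabetically: bromo before cyano before pyridine before triphenylphosphine.
The complex ion is anionic, so vanadium takes the -ate form vanadate(III).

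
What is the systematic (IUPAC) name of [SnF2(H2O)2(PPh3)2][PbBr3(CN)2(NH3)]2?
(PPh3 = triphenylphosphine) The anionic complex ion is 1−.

diaquadifluorobis(triphenylphosphine)tin(IV) amminetribromodicyanoplumbate(IV)

The complex anion is given as 1−; its ligand charges sum to -5, so Pb = +4.
With 2 anions per cation, the cation must be 2×1 = 2+.
Cation: ligand charges sum to -2; for the ion to be 2+, Sn = +4.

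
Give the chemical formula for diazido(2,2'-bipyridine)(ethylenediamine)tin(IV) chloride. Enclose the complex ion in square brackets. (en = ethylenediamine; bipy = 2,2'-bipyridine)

Ligands: 2 azido (N3, -1), 1 ethylenediamine (en, neutral), 1 2,2'-bipyridine (bipy, neutral). Ligand charge sum = -2.
Charge balance with chloride (-1) requires 1 complex ion per 2 chloride.

[Sn(bipy)(en)(N3)2]Cl2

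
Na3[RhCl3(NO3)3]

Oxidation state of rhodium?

+3

3 sodium outside the brackets (+1 each) → the complex ion is 3−.
Ligand charges: 3×NO3 = -3; 3×Cl = -3; sum -6.
Rh + (-6) = 3− ⇒ Rh is +3.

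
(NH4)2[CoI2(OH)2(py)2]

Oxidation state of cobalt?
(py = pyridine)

+2

2 ammonium outside the brackets (+1 each) → the complex ion is 2−.
Ligand charges: 2×I = -2; 2×OH = -2; 2×py neutral; sum -4.
Co + (-4) = 2− ⇒ Co is +2.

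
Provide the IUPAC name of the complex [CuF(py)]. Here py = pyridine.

fluoro(pyridine)copper(I)

There is no counter-ion, so the complex is neutral overall.
Ligand charges: 1×pyridine (neutral), 1×fluoro (-1 each); total -1. So Cu + (-1) = 0, giving Cu = +1.
Ligands are named alphabetically: fluoro before pyridine.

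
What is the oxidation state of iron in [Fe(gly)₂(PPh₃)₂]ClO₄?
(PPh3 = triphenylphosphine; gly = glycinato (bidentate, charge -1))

1 perchlorate outside the brackets (-1 each) → the complex ion is 1+.
Ligand charges: 2×PPh3 neutral; 2×gly = -2; sum -2.
Fe + (-2) = 1+ ⇒ Fe is +3.

+3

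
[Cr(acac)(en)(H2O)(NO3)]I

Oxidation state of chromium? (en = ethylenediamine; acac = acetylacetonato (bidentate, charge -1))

1 iodide outside the brackets (-1 each) → the complex ion is 1+.
Ligand charges: 1×en neutral; 1×acac = -1; 1×NO3 = -1; 1×H2O neutral; sum -2.
Cr + (-2) = 1+ ⇒ Cr is +3.

+3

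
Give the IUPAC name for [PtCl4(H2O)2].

There is no counter-ion, so the complex is neutral overall.
Ligand charges: 4×chloro (-1 each), 2×aqua (neutral); total -4. So Pt + (-4) = 0, giving Pt = +4.
Ligands are named alphabetically: aqua before chloro.

diaquatetrachloroplatinum(IV)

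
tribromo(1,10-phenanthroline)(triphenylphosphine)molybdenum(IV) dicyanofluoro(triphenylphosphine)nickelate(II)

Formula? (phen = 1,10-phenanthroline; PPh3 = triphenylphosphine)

[MoBr3(phen)(PPh3)][Ni(CN)2F(PPh3)]

Cation [Mo…]: ligand charges -3, Mo(IV) ⇒ ion charge 1+.
Anion [Ni…]: ligand charges -3, Ni(II) ⇒ ion charge 1−.
One 1+ cation balances one 1− anion.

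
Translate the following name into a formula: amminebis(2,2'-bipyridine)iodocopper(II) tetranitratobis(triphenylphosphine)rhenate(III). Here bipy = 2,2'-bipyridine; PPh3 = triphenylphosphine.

Cation [Cu…]: ligand charges -1, Cu(II) ⇒ ion charge 1+.
Anion [Re…]: ligand charges -4, Re(III) ⇒ ion charge 1−.
One 1+ cation balances one 1− anion.

[Cu(bipy)2I(NH3)][Re(NO3)4(PPh3)2]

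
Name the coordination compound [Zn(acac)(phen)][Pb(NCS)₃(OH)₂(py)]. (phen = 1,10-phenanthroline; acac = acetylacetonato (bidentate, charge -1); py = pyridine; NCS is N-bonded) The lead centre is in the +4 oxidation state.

(acetylacetonato)(1,10-phenanthroline)zinc(II) dihydroxotriisothiocyanato(pyridine)plumbate(IV)

Both ions are complex: the cation is named first with the plain metal name, the anion second with the -ate form; each ion's ligands are alphabetised independently.
Pb is given as +4; the anion's ligand charges sum to -5, so the complex anion is 1−.
A 1:1 salt means the cation carries the equal and opposite charge, 1+.
Cation: ligand charges sum to -1; for the ion to be 1+, Zn = +2.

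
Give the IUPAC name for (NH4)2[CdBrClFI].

ammonium bromochlorofluoroiodocadmate(II)

The 2 ammonium counter-ions carry a total charge of +2, so each complex ion is 2−.
Ligand charges: 1×bromo (-1 each), 1×chloro (-1 each), 1×fluoro (-1 each), 1×iodo (-1 each); total -4. So Cd + (-4) = 2−, giving Cd = +2.
Ligands are named alphabetically: bromo before chloro before fluoro before iodo.
The complex ion is anionic, so cadmium takes the -ate form cadmate(II).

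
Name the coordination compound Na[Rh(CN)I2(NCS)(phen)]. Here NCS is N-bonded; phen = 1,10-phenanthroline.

The 1 sodium counter-ion carries a total charge of +1, so each complex ion is 1−.
Ligand charges: 1×isothiocyanato (-1 each), 1×cyano (-1 each), 1×1,10-phenanthroline (neutral), 2×iodo (-1 each); total -4. So Rh + (-4) = 1−, giving Rh = +3.
Ligands are named alphabetically: cyano before iodo before isothiocyanato before phenanthroline.
The complex ion is anionic, so rhodium takes the -ate form rhodate(III).

sodium cyanodiiodoisothiocyanato(1,10-phenanthroline)rhodate(III)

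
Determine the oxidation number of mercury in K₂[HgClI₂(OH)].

+2

2 potassium outside the brackets (+1 each) → the complex ion is 2−.
Ligand charges: 1×Cl = -1; 2×I = -2; 1×OH = -1; sum -4.
Hg + (-4) = 2− ⇒ Hg is +2.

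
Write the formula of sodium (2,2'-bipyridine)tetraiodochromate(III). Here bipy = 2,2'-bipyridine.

Na[Cr(bipy)I4]

Ligands: 1 2,2'-bipyridine (bipy, neutral), 4 iodo (I, -1). Ligand charge sum = -4.
Charge balance with sodium (+1) requires 1 complex ion per 1 sodium.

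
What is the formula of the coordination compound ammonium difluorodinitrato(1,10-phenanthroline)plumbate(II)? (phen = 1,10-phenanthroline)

Ligands: 2 nitrato (NO3, -1), 2 fluoro (F, -1), 1 1,10-phenanthroline (phen, neutral). Ligand charge sum = -4.
With Pb in oxidation state +2, the complex ion is [Pb...]^2−.
Charge balance with ammonium (+1) requires 1 complex ion per 2 ammonium.

(NH4)2[PbF2(NO3)2(phen)]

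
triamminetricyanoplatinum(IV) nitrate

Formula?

[Pt(CN)3(NH3)3]NO3

Ligands: 3 cyano (CN, -1), 3 ammine (NH3, neutral). Ligand charge sum = -3.
Charge balance with nitrate (-1) requires 1 complex ion per 1 nitrate.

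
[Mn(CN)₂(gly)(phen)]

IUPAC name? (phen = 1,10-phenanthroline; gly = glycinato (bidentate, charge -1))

There is no counter-ion, so the complex is neutral overall.
Ligand charges: 1×1,10-phenanthroline (neutral), 1×glycinato (-1 each), 2×cyano (-1 each); total -3. So Mn + (-3) = 0, giving Mn = +3.
Ligands are named alphabetically: cyano before glycinato before phenanthroline.

dicyano(glycinato)(1,10-phenanthroline)manganese(III)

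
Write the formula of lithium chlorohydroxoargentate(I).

Li[AgCl(OH)]

Ligands: 1 chloro (Cl, -1), 1 hydroxo (OH, -1). Ligand charge sum = -2.
With Ag in oxidation state +1, the complex ion is [Ag...]^1−.
Charge balance with lithium (+1) requires 1 complex ion per 1 lithium.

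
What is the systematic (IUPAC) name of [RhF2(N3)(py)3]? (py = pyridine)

There is no counter-ion, so the complex is neutral overall.
Ligand charges: 2×fluoro (-1 each), 1×azido (-1 each), 3×pyridine (neutral); total -3. So Rh + (-3) = 0, giving Rh = +3.
Ligands are named alphabetically: azido before fluoro before pyridine.

azidodifluorotris(pyridine)rhodium(III)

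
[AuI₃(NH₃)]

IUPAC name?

amminetriiodogold(III)

There is no counter-ion, so the complex is neutral overall.
Ligand charges: 3×iodo (-1 each), 1×ammine (neutral); total -3. So Au + (-3) = 0, giving Au = +3.
Ligands are named alphabetically: ammine before iodo.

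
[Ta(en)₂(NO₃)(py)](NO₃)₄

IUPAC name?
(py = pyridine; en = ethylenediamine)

bis(ethylenediamine)nitrato(pyridine)tantalum(V) nitrate

The 4 nitrate counter-ions carry a total charge of -4, so each complex ion is 4+.
Ligand charges: 1×pyridine (neutral), 2×ethylenediamine (neutral), 1×nitrato (-1 each); total -1. So Ta + (-1) = 4+, giving Ta = +5.
Ligands are named alphabetically: ethylenediamine before nitrato before pyridine.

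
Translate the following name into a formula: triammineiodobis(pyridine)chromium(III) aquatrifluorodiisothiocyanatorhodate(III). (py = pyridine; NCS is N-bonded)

Cation [Cr…]: ligand charges -1, Cr(III) ⇒ ion charge 2+.
Anion [Rh…]: ligand charges -5, Rh(III) ⇒ ion charge 2−.
One 2+ cation balances one 2− anion.

[CrI(NH3)3(py)2][RhF3(H2O)(NCS)2]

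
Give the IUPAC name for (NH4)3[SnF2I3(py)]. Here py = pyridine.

The 3 ammonium counter-ions carry a total charge of +3, so each complex ion is 3−.
Ligand charges: 3×iodo (-1 each), 1×pyridine (neutral), 2×fluoro (-1 each); total -5. So Sn + (-5) = 3−, giving Sn = +2.
The complex ion is anionic, so tin takes the -ate form stannate(II).

ammonium difluorotriiodo(pyridine)stannate(II)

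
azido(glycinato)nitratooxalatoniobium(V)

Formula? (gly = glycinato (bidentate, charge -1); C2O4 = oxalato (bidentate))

[Nb(C2O4)(gly)(N3)(NO3)]

Ligands: 1 azido (N3, -1), 1 glycinato (gly, -1), 1 nitrato (NO3, -1), 1 oxalato (C2O4, -2). Ligand charge sum = -5.
With Nb in oxidation state +5, the complex ion is [Nb...].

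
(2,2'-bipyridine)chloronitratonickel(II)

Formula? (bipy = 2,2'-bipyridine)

Ligands: 1 chloro (Cl, -1), 1 nitrato (NO3, -1), 1 2,2'-bipyridine (bipy, neutral). Ligand charge sum = -2.
With Ni in oxidation state +2, the complex ion is [Ni...].

[Ni(bipy)Cl(NO3)]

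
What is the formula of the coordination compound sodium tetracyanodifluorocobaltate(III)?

Na3[Co(CN)4F2]

Ligands: 2 fluoro (F, -1), 4 cyano (CN, -1). Ligand charge sum = -6.
With Co in oxidation state +3, the complex ion is [Co...]^3−.
Charge balance with sodium (+1) requires 1 complex ion per 3 sodium.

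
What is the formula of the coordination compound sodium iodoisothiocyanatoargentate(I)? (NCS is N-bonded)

Na[AgI(NCS)]

Ligands: 1 isothiocyanato (NCS, -1), 1 iodo (I, -1). Ligand charge sum = -2.
Charge balance with sodium (+1) requires 1 complex ion per 1 sodium.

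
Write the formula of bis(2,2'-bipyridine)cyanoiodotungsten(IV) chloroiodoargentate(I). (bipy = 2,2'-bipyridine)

[W(bipy)2(CN)I][AgClI]2

Cation [W…]: ligand charges -2, W(IV) ⇒ ion charge 2+.
Anion [Ag…]: ligand charges -2, Ag(I) ⇒ ion charge 1−.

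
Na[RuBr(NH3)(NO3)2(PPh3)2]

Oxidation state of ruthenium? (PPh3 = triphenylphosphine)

+2

1 sodium outside the brackets (+1 each) → the complex ion is 1−.
Ligand charges: 2×PPh3 neutral; 2×NO3 = -2; 1×Br = -1; 1×NH3 neutral; sum -3.
Ru + (-3) = 1− ⇒ Ru is +2.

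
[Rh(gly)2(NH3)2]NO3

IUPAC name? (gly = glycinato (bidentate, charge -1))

The 1 nitrate counter-ion carries a total charge of -1, so each complex ion is 1+.
Ligand charges: 2×ammine (neutral), 2×glycinato (-1 each); total -2. So Rh + (-2) = 1+, giving Rh = +3.
Ligands are named alphabetically: ammine before glycinato.

diamminebis(glycinato)rhodium(III) nitrate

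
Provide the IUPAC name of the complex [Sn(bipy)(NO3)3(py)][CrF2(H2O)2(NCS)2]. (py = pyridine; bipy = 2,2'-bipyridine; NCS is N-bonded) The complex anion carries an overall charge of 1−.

The complex anion is given as 1−; its ligand charges sum to -4, so Cr = +3.
A 1:1 salt means the cation carries the equal and opposite charge, 1+.
Cation: ligand charges sum to -3; for the ion to be 1+, Sn = +4.

(2,2'-bipyridine)trinitrato(pyridine)tin(IV) diaquadifluorodiisothiocyanatochromate(III)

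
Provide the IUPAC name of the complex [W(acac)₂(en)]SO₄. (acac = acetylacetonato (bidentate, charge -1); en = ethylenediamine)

bis(acetylacetonato)(ethylenediamine)tungsten(IV) sulfate

The 1 sulfate counter-ion carries a total charge of -2, so each complex ion is 2+.
Ligand charges: 2×acetylacetonato (-1 each), 1×ethylenediamine (neutral); total -2. So W + (-2) = 2+, giving W = +4.
Ligands are named alphabetically: acetylacetonato before ethylenediamine.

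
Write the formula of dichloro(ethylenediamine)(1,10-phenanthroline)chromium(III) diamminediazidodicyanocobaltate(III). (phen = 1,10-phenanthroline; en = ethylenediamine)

[CrCl2(en)(phen)][Co(CN)2(N3)2(NH3)2]

Cation [Cr…]: ligand charges -2, Cr(III) ⇒ ion charge 1+.
Anion [Co…]: ligand charges -4, Co(III) ⇒ ion charge 1−.
One 1+ cation balances one 1− anion.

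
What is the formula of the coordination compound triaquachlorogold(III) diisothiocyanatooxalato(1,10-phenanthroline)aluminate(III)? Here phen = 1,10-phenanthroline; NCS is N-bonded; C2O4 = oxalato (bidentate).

Cation [Au…]: ligand charges -1, Au(III) ⇒ ion charge 2+.
Anion [Al…]: ligand charges -4, Al(III) ⇒ ion charge 1−.
One 2+ cation requires 2 of the 1− anion.

[AuCl(H2O)3][Al(C2O4)(NCS)2(phen)]2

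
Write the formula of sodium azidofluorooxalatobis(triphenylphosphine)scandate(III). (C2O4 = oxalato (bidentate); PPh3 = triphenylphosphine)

Na[Sc(C2O4)F(N3)(PPh3)2]

Ligands: 1 oxalato (C2O4, -2), 2 triphenylphosphine (PPh3, neutral), 1 fluoro (F, -1), 1 azido (N3, -1). Ligand charge sum = -4.
With Sc in oxidation state +3, the complex ion is [Sc...]^1−.
Charge balance with sodium (+1) requires 1 complex ion per 1 sodium.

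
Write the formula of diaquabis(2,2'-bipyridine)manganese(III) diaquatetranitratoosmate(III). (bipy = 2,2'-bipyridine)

[Mn(bipy)2(H2O)2][Os(H2O)2(NO3)4]3

Cation [Mn…]: ligand charges 0, Mn(III) ⇒ ion charge 3+.
Anion [Os…]: ligand charges -4, Os(III) ⇒ ion charge 1−.
One 3+ cation requires 3 of the 1− anion.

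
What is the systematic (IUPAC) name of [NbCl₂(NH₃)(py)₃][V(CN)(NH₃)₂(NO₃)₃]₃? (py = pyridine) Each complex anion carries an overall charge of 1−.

amminedichlorotris(pyridine)niobium(V) diamminecyanotrinitratovanadate(III)

Both ions are complex: the cation is named first with the plain metal name, the anion second with the -ate form; each ion's ligands are alphabetised independently.
The complex anion is given as 1−; its ligand charges sum to -4, so V = +3.
With 3 anions per cation, the cation must be 3×1 = 3+.
Cation: ligand charges sum to -2; for the ion to be 3+, Nb = +5.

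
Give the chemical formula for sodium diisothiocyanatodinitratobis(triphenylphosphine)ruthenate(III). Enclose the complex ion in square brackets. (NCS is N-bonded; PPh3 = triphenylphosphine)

Ligands: 2 isothiocyanato (NCS, -1), 2 nitrato (NO3, -1), 2 triphenylphosphine (PPh3, neutral). Ligand charge sum = -4.
Charge balance with sodium (+1) requires 1 complex ion per 1 sodium.

Na[Ru(NCS)2(NO3)2(PPh3)2]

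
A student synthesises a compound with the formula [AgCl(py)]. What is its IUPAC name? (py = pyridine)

There is no counter-ion, so the complex is neutral overall.
Ligand charges: 1×pyridine (neutral), 1×chloro (-1 each); total -1. So Ag + (-1) = 0, giving Ag = +1.
Ligands are named alphabetically: chloro before pyridine.

chloro(pyridine)silver(I)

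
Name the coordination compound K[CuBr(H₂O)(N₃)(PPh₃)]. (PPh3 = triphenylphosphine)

potassium aquaazidobromo(triphenylphosphine)cuprate(I)

The 1 potassium counter-ion carries a total charge of +1, so each complex ion is 1−.
Ligand charges: 1×aqua (neutral), 1×bromo (-1 each), 1×azido (-1 each), 1×triphenylphosphine (neutral); total -2. So Cu + (-2) = 1−, giving Cu = +1.
Ligands are named alphabetically: aqua before azido before bromo before triphenylphosphine.
The complex ion is anionic, so copper takes the -ate form cuprate(I).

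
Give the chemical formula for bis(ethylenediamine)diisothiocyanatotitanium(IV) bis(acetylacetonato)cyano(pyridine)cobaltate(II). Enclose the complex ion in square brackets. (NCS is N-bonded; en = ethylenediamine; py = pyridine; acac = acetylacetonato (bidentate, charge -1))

Cation [Ti…]: ligand charges -2, Ti(IV) ⇒ ion charge 2+.
Anion [Co…]: ligand charges -3, Co(II) ⇒ ion charge 1−.
One 2+ cation requires 2 of the 1− anion.

[Ti(en)2(NCS)2][Co(acac)2(CN)(py)]2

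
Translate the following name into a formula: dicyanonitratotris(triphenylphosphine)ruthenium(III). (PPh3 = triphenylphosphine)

Ligands: 3 triphenylphosphine (PPh3, neutral), 1 nitrato (NO3, -1), 2 cyano (CN, -1). Ligand charge sum = -3.
With Ru in oxidation state +3, the complex ion is [Ru...].

[Ru(CN)2(NO3)(PPh3)3]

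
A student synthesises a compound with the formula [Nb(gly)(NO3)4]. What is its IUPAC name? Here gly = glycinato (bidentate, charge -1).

There is no counter-ion, so the complex is neutral overall.
Ligand charges: 1×glycinato (-1 each), 4×nitrato (-1 each); total -5. So Nb + (-5) = 0, giving Nb = +5.
Ligands are named alphabetically: glycinato before nitrato.

(glycinato)tetranitratoniobium(V)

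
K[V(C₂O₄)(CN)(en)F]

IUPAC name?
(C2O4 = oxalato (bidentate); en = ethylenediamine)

The 1 potassium counter-ion carries a total charge of +1, so each complex ion is 1−.
Ligand charges: 1×cyano (-1 each), 1×fluoro (-1 each), 1×oxalato (-2 each), 1×ethylenediamine (neutral); total -4. So V + (-4) = 1−, giving V = +3.
Ligands are named alphabetically: cyano before ethylenediamine before fluoro before oxalato.
The complex ion is anionic, so vanadium takes the -ate form vanadate(III).

potassium cyano(ethylenediamine)fluorooxalatovanadate(III)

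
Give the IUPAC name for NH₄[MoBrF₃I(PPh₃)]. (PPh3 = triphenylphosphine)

ammonium bromotrifluoroiodo(triphenylphosphine)molybdate(IV)

The 1 ammonium counter-ion carries a total charge of +1, so each complex ion is 1−.
Ligand charges: 1×triphenylphosphine (neutral), 3×fluoro (-1 each), 1×bromo (-1 each), 1×iodo (-1 each); total -5. So Mo + (-5) = 1−, giving Mo = +4.
The complex ion is anionic, so molybdenum takes the -ate form molybdate(IV).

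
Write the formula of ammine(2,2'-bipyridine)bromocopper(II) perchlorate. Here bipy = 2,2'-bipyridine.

[Cu(bipy)Br(NH3)]ClO4

Ligands: 1 ammine (NH3, neutral), 1 bromo (Br, -1), 1 2,2'-bipyridine (bipy, neutral). Ligand charge sum = -1.
With Cu in oxidation state +2, the complex ion is [Cu...]^1+.
Charge balance with perchlorate (-1) requires 1 complex ion per 1 perchlorate.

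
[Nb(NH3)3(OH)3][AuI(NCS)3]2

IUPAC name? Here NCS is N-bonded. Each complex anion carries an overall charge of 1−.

triamminetrihydroxoniobium(V) iodotriisothiocyanatoaurate(III)

Both ions are complex: the cation is named first with the plain metal name, the anion second with the -ate form; each ion's ligands are alphabetised independently.
The complex anion is given as 1−; its ligand charges sum to -4, so Au = +3.
With 2 anions per cation, the cation must be 2×1 = 2+.
Cation: ligand charges sum to -3; for the ion to be 2+, Nb = +5.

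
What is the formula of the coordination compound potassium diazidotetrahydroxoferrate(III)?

Ligands: 2 azido (N3, -1), 4 hydroxo (OH, -1). Ligand charge sum = -6.
Charge balance with potassium (+1) requires 1 complex ion per 3 potassium.

K3[Fe(N3)2(OH)4]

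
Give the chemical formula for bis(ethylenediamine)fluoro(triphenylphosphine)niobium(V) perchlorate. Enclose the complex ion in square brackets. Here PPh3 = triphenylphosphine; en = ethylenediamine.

[Nb(en)2F(PPh3)](ClO4)4

Ligands: 1 triphenylphosphine (PPh3, neutral), 2 ethylenediamine (en, neutral), 1 fluoro (F, -1). Ligand charge sum = -1.
Charge balance with perchlorate (-1) requires 1 complex ion per 4 perchlorate.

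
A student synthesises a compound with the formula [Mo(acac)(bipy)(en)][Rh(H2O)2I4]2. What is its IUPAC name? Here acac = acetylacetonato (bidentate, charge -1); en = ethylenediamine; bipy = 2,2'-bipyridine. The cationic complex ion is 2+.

Both ions are complex: the cation is named first with the plain metal name, the anion second with the -ate form; each ion's ligands are alphabetised independently.
The complex cation is given as 2+; its ligand charges sum to -1, so Mo = +3.
With 2 anions per cation, each anion must be 2/2 = 1−.
Anion: ligand charges sum to -4; for the ion to be 1−, Rh = +3.

(acetylacetonato)(2,2'-bipyridine)(ethylenediamine)molybdenum(III) diaquatetraiodorhodate(III)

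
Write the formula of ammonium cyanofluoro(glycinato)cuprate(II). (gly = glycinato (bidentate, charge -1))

Ligands: 1 cyano (CN, -1), 1 glycinato (gly, -1), 1 fluoro (F, -1). Ligand charge sum = -3.
Charge balance with ammonium (+1) requires 1 complex ion per 1 ammonium.

NH4[Cu(CN)F(gly)]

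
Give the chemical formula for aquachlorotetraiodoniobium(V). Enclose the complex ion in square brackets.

[NbCl(H2O)I4]

Ligands: 1 chloro (Cl, -1), 1 aqua (H2O, neutral), 4 iodo (I, -1). Ligand charge sum = -5.
With Nb in oxidation state +5, the complex ion is [Nb...].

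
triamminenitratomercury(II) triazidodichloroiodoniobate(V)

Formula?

Cation [Hg…]: ligand charges -1, Hg(II) ⇒ ion charge 1+.
Anion [Nb…]: ligand charges -6, Nb(V) ⇒ ion charge 1−.
One 1+ cation balances one 1− anion.

[Hg(NH3)3(NO3)][NbCl2I(N3)3]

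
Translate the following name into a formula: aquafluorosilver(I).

[AgF(H2O)]

Ligands: 1 fluoro (F, -1), 1 aqua (H2O, neutral). Ligand charge sum = -1.
With Ag in oxidation state +1, the complex ion is [Ag...].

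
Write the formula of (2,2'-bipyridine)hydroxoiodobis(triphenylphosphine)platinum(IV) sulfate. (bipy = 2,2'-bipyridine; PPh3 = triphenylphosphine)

Ligands: 1 2,2'-bipyridine (bipy, neutral), 1 iodo (I, -1), 1 hydroxo (OH, -1), 2 triphenylphosphine (PPh3, neutral). Ligand charge sum = -2.
With Pt in oxidation state +4, the complex ion is [Pt...]^2+.
Charge balance with sulfate (-2) requires 1 complex ion per 1 sulfate.

[Pt(bipy)I(OH)(PPh3)2]SO4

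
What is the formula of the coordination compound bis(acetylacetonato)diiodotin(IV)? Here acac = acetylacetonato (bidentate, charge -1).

[Sn(acac)2I2]

Ligands: 2 acetylacetonato (acac, -1), 2 iodo (I, -1). Ligand charge sum = -4.
With Sn in oxidation state +4, the complex ion is [Sn...].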